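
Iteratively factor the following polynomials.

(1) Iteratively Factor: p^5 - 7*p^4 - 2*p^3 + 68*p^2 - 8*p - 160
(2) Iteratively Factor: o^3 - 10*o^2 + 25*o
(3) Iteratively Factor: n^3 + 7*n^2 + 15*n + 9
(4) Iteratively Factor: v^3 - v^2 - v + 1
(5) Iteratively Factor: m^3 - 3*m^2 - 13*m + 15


(1) = (p - 4)*(p^4 - 3*p^3 - 14*p^2 + 12*p + 40) = (p - 4)*(p + 2)*(p^3 - 5*p^2 - 4*p + 20) = (p - 5)*(p - 4)*(p + 2)*(p^2 - 4) = (p - 5)*(p - 4)*(p + 2)^2*(p - 2)
(2) = (o - 5)*(o^2 - 5*o) = (o - 5)^2*(o)
(3) = (n + 3)*(n^2 + 4*n + 3) = (n + 1)*(n + 3)*(n + 3)
(4) = (v - 1)*(v^2 - 1) = (v - 1)^2*(v + 1)
(5) = (m - 5)*(m^2 + 2*m - 3) = (m - 5)*(m + 3)*(m - 1)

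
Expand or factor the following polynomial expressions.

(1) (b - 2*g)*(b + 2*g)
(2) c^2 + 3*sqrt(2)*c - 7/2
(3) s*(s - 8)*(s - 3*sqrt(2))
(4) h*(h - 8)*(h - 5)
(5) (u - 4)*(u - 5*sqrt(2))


(1) = b^2 - 4*g^2
(2) = (c - sqrt(2)/2)*(c + 7*sqrt(2)/2)
(3) = s^3 - 8*s^2 - 3*sqrt(2)*s^2 + 24*sqrt(2)*s
(4) = h^3 - 13*h^2 + 40*h
(5) = u^2 - 5*sqrt(2)*u - 4*u + 20*sqrt(2)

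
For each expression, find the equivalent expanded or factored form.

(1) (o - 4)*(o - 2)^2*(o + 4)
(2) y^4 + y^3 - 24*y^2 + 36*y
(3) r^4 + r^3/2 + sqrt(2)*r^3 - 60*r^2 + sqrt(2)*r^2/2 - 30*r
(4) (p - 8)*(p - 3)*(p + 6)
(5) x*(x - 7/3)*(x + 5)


(1) = o^4 - 4*o^3 - 12*o^2 + 64*o - 64
(2) = y*(y - 3)*(y - 2)*(y + 6)
(3) = r*(r + 1/2)*(r - 5*sqrt(2))*(r + 6*sqrt(2))
(4) = p^3 - 5*p^2 - 42*p + 144
(5) = x^3 + 8*x^2/3 - 35*x/3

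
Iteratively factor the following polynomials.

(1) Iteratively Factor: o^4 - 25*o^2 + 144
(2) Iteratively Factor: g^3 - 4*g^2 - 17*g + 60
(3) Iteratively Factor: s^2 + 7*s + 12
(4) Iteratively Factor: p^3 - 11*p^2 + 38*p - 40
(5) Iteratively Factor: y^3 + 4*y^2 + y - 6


(1) = (o + 4)*(o^3 - 4*o^2 - 9*o + 36) = (o - 4)*(o + 4)*(o^2 - 9) = (o - 4)*(o + 3)*(o + 4)*(o - 3)
(2) = (g - 3)*(g^2 - g - 20) = (g - 3)*(g + 4)*(g - 5)
(3) = (s + 4)*(s + 3)
(4) = (p - 4)*(p^2 - 7*p + 10) = (p - 4)*(p - 2)*(p - 5)
(5) = (y - 1)*(y^2 + 5*y + 6) = (y - 1)*(y + 3)*(y + 2)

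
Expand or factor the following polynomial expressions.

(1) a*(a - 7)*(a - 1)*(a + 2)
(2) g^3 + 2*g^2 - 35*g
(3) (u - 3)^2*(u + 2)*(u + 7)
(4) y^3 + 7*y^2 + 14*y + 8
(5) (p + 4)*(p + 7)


(1) = a^4 - 6*a^3 - 9*a^2 + 14*a
(2) = g*(g - 5)*(g + 7)
(3) = u^4 + 3*u^3 - 31*u^2 - 3*u + 126
(4) = (y + 1)*(y + 2)*(y + 4)
(5) = p^2 + 11*p + 28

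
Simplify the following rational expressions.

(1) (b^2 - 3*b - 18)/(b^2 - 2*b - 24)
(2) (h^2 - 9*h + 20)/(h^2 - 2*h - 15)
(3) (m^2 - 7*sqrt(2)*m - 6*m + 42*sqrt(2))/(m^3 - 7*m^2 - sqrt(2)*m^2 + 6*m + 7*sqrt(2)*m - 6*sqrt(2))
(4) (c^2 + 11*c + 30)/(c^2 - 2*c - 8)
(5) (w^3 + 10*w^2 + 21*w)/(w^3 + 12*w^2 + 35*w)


(1) = (b + 3)/(b + 4)
(2) = (h - 4)/(h + 3)
(3) = (m - 7*sqrt(2))/(m^2 + m*(-sqrt(2) - 1) + sqrt(2))
(4) = (c^2 + 11*c + 30)/(c^2 - 2*c - 8)
(5) = (w + 3)/(w + 5)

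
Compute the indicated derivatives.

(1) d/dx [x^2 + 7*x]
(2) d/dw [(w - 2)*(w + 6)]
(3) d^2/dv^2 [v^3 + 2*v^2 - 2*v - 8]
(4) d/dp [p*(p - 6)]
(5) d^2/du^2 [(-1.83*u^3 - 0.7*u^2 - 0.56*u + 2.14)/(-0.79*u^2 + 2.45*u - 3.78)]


(1) = 2*x + 7
(2) = 2*w + 4
(3) = 6*v + 4
(4) = 2*p - 6
(5) = (14.44835*u^3 - 122.241264*u^2 + 171.70482*u + 17.466316)/(0.493039*u^6 - 4.587135*u^5 + 21.303219*u^4 - 58.603265*u^3 + 101.931858*u^2 - 105.01974*u + 54.010152)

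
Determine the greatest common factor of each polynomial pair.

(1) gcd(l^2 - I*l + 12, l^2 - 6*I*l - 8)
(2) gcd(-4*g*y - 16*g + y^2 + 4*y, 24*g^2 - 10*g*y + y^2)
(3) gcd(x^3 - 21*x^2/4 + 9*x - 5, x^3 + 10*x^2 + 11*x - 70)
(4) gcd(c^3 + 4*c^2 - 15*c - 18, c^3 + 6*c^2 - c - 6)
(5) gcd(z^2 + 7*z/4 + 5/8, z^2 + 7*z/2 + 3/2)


(1) = gcd((l - 4*I)*(l + 3*I), (l - 4*I)*(l - 2*I)) = l - 4*I
(2) = -4*g + y
(3) = gcd((x - 2)^2*(x - 5/4), (x - 2)*(x + 5)*(x + 7)) = x - 2
(4) = gcd((c - 3)*(c + 1)*(c + 6), (c - 1)*(c + 1)*(c + 6)) = c^2 + 7*c + 6
(5) = gcd((z + 1/2)*(z + 5/4), (z + 1/2)*(z + 3)) = z + 1/2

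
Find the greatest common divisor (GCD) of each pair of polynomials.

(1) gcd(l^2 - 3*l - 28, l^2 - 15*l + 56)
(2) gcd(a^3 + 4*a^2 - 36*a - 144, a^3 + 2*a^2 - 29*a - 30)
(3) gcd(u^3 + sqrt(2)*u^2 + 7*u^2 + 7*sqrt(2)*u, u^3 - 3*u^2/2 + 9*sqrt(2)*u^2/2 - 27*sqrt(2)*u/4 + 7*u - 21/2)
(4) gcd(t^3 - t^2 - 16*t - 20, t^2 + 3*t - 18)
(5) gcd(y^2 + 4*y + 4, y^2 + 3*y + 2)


(1) = gcd((l - 7)*(l + 4), (l - 8)*(l - 7)) = l - 7
(2) = gcd((a - 6)*(a + 4)*(a + 6), (a - 5)*(a + 1)*(a + 6)) = a + 6
(3) = gcd(u*(u + 7)*(u + sqrt(2)), (u - 3/2)*(u + sqrt(2))*(u + 7*sqrt(2)/2)) = u + sqrt(2)
(4) = gcd((t - 5)*(t + 2)^2, (t - 3)*(t + 6)) = 1
(5) = y + 2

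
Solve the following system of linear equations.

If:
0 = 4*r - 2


Then:
r = 1/2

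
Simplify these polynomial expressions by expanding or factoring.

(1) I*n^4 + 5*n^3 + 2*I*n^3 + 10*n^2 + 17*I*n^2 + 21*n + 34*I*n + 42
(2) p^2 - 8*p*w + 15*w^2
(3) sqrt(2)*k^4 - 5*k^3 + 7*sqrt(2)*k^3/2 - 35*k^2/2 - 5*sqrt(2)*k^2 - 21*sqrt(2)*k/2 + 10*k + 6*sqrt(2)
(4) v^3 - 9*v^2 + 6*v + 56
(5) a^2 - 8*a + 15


(1) = (n + 2)*(n - 7*I)*(n + 3*I)*(I*n + 1)
(2) = (p - 5*w)*(p - 3*w)
(3) = (k - 1/2)*(k + 4)*(k - 3*sqrt(2))*(sqrt(2)*k + 1)
(4) = (v - 7)*(v - 4)*(v + 2)
(5) = (a - 5)*(a - 3)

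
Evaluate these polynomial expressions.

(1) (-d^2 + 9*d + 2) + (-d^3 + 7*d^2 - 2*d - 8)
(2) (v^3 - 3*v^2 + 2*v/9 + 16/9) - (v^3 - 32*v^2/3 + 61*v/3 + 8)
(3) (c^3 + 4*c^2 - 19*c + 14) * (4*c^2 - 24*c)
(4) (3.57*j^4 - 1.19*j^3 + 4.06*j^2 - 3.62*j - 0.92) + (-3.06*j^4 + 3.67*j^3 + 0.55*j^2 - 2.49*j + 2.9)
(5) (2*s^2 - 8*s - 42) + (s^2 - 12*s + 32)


(1) = -d^3 + 6*d^2 + 7*d - 6
(2) = 23*v^2/3 - 181*v/9 - 56/9
(3) = 4*c^5 - 8*c^4 - 172*c^3 + 512*c^2 - 336*c
(4) = 0.51*j^4 + 2.48*j^3 + 4.61*j^2 - 6.11*j + 1.98
(5) = 3*s^2 - 20*s - 10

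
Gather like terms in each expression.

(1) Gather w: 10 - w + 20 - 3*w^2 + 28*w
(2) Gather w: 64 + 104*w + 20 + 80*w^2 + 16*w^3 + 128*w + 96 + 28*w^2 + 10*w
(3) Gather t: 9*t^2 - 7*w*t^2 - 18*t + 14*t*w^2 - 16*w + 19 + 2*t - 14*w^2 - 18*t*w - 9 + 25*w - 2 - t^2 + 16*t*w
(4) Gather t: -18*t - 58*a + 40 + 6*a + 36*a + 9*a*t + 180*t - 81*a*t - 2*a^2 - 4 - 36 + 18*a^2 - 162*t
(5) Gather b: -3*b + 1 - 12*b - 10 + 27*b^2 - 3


(1) = -3*w^2 + 27*w + 30
(2) = 16*w^3 + 108*w^2 + 242*w + 180
(3) = t^2*(8 - 7*w) + t*(14*w^2 - 2*w - 16) - 14*w^2 + 9*w + 8
(4) = 16*a^2 - 72*a*t - 16*a
(5) = 27*b^2 - 15*b - 12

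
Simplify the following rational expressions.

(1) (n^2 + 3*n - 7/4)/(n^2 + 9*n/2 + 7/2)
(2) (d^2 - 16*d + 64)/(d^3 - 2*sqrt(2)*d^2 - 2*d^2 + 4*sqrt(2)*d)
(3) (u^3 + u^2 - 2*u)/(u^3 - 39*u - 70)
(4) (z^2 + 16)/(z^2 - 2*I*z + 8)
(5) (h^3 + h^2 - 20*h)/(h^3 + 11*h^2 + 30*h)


(1) = (2*n - 1)/(2*n + 2)
(2) = (d^2 - 16*d + 64)/(d^3 + d^2*(-2*sqrt(2) - 2) + 4*sqrt(2)*d)
(3) = (u^2 - u)/(u^2 - 2*u - 35)
(4) = (z + 4*I)/(z + 2*I)
(5) = (h - 4)/(h + 6)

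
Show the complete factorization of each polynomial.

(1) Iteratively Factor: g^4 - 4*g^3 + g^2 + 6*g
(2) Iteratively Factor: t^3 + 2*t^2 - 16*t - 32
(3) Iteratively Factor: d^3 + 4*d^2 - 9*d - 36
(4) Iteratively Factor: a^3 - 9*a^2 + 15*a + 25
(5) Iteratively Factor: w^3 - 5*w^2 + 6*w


(1) = (g - 2)*(g^3 - 2*g^2 - 3*g) = (g - 2)*(g + 1)*(g^2 - 3*g) = (g - 3)*(g - 2)*(g + 1)*(g)
(2) = (t + 4)*(t^2 - 2*t - 8) = (t + 2)*(t + 4)*(t - 4)
(3) = (d - 3)*(d^2 + 7*d + 12) = (d - 3)*(d + 4)*(d + 3)
(4) = (a - 5)*(a^2 - 4*a - 5) = (a - 5)*(a + 1)*(a - 5)
(5) = (w)*(w^2 - 5*w + 6) = w*(w - 3)*(w - 2)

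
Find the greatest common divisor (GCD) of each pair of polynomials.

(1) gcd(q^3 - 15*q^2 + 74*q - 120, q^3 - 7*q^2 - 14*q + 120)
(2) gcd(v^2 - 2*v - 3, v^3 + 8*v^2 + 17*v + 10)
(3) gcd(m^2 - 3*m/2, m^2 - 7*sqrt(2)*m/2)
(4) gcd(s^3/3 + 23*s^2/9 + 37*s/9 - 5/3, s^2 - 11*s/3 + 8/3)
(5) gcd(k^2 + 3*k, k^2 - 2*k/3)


(1) = q^2 - 11*q + 30
(2) = v + 1
(3) = gcd(m*(m - 3/2), m*(m - 7*sqrt(2)/2)) = m
(4) = gcd((s/3 + 1)*(s - 1/3)*(s + 5), (s - 8/3)*(s - 1)) = 1
(5) = gcd(k*(k + 3), k*(k - 2/3)) = k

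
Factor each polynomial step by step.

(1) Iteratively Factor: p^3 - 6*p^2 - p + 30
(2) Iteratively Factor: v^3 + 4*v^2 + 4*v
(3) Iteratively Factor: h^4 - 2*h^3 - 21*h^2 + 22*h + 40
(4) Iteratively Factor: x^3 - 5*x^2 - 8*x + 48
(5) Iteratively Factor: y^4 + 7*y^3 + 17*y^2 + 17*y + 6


(1) = (p + 2)*(p^2 - 8*p + 15) = (p - 5)*(p + 2)*(p - 3)
(2) = (v + 2)*(v^2 + 2*v) = v*(v + 2)*(v + 2)
(3) = (h + 4)*(h^3 - 6*h^2 + 3*h + 10) = (h - 5)*(h + 4)*(h^2 - h - 2) = (h - 5)*(h - 2)*(h + 4)*(h + 1)
(4) = (x - 4)*(x^2 - x - 12) = (x - 4)^2*(x + 3)
(5) = (y + 3)*(y^3 + 4*y^2 + 5*y + 2) = (y + 1)*(y + 3)*(y^2 + 3*y + 2) = (y + 1)^2*(y + 3)*(y + 2)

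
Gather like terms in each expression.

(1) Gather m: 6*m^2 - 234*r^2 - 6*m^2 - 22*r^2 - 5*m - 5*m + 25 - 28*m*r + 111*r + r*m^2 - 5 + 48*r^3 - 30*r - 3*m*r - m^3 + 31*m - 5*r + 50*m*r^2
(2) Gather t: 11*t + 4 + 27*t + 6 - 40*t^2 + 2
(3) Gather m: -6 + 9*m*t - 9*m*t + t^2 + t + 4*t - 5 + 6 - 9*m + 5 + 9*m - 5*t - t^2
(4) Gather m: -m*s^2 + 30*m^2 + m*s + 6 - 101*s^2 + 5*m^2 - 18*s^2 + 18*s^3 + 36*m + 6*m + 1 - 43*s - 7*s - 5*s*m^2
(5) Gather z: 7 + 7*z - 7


(1) = -m^3 + m^2*r + m*(50*r^2 - 31*r + 21) + 48*r^3 - 256*r^2 + 76*r + 20
(2) = -40*t^2 + 38*t + 12
(3) = 0
(4) = m^2*(35 - 5*s) + m*(-s^2 + s + 42) + 18*s^3 - 119*s^2 - 50*s + 7
(5) = 7*z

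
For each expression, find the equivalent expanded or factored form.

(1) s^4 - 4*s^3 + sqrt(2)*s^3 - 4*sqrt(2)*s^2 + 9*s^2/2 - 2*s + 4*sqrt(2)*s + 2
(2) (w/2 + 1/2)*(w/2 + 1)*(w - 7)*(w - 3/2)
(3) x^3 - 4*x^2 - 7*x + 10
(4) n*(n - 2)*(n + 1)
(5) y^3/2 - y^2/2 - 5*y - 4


(1) = (s - 2)^2*(s + sqrt(2)/2)^2
(2) = w^4/4 - 11*w^3/8 - 13*w^2/4 + 29*w/8 + 21/4
(3) = (x - 5)*(x - 1)*(x + 2)
(4) = n^3 - n^2 - 2*n
(5) = (y/2 + 1)*(y - 4)*(y + 1)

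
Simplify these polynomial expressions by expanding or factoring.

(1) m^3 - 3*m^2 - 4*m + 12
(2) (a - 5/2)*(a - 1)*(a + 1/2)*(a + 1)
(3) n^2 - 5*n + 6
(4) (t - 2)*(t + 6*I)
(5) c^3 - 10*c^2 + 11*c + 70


(1) = (m - 3)*(m - 2)*(m + 2)
(2) = a^4 - 2*a^3 - 9*a^2/4 + 2*a + 5/4
(3) = (n - 3)*(n - 2)
(4) = t^2 - 2*t + 6*I*t - 12*I
(5) = (c - 7)*(c - 5)*(c + 2)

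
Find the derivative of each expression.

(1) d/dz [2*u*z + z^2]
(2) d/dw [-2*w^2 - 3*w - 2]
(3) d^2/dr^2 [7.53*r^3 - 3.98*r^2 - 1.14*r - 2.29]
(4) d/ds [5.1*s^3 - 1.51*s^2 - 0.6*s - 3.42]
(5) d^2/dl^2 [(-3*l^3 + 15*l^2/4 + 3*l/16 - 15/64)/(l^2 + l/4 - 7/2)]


(1) = 2*u + 2*z
(2) = -4*w - 3
(3) = 45.18*r - 7.96
(4) = 15.3*s^2 - 3.02*s - 0.6
(5) = 3*(-3904*l^3 + 15888*l^2 - 37020*l + 15451)/(8*(64*l^6 + 48*l^5 - 660*l^4 - 335*l^3 + 2310*l^2 + 588*l - 2744))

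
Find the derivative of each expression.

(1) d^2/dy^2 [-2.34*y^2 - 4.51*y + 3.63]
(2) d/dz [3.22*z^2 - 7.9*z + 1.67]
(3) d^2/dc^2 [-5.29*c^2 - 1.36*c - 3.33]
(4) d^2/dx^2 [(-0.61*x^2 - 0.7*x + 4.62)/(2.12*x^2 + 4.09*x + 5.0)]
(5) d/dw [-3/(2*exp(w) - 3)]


(1) = -4.68000000000000
(2) = 6.44*z - 7.9
(3) = -10.5800000000000
(4) = (4.286216*x^3 + 163.380768*x^2 + 284.874576*x + 54.753644)/(9.528128*x^6 + 55.146288*x^5 + 173.806716*x^4 + 328.541929*x^3 + 409.9215*x^2 + 306.75*x + 125.0)
(5) = 6*exp(w)/(2*exp(w) - 3)^2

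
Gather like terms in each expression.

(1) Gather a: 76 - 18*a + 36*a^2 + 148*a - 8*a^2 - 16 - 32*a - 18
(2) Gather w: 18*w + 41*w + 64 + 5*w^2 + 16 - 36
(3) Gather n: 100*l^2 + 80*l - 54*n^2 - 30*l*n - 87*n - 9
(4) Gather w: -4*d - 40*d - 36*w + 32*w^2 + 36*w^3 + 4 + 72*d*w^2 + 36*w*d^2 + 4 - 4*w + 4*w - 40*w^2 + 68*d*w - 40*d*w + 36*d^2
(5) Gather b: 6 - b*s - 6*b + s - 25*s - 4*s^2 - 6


(1) = 28*a^2 + 98*a + 42
(2) = 5*w^2 + 59*w + 44
(3) = 100*l^2 + 80*l - 54*n^2 + n*(-30*l - 87) - 9
(4) = 36*d^2 - 44*d + 36*w^3 + w^2*(72*d - 8) + w*(36*d^2 + 28*d - 36) + 8
(5) = b*(-s - 6) - 4*s^2 - 24*s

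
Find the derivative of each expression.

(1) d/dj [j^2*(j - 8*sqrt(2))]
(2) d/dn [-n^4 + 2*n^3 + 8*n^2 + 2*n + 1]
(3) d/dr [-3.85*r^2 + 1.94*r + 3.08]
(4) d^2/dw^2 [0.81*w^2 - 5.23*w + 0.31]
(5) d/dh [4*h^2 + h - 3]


(1) = j*(3*j - 16*sqrt(2))
(2) = -4*n^3 + 6*n^2 + 16*n + 2
(3) = 1.94 - 7.7*r
(4) = 1.62000000000000
(5) = 8*h + 1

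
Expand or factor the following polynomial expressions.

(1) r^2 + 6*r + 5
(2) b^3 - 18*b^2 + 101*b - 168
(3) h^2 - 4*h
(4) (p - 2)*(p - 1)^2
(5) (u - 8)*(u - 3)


(1) = (r + 1)*(r + 5)
(2) = (b - 8)*(b - 7)*(b - 3)
(3) = h*(h - 4)
(4) = p^3 - 4*p^2 + 5*p - 2
(5) = u^2 - 11*u + 24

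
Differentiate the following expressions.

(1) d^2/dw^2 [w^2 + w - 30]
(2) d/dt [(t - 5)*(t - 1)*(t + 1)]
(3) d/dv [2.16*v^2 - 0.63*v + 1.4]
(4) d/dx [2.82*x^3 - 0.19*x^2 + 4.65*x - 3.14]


(1) = 2
(2) = 3*t^2 - 10*t - 1
(3) = 4.32*v - 0.63
(4) = 8.46*x^2 - 0.38*x + 4.65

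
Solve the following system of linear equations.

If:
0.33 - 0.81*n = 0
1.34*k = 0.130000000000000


Then:
k = 0.10
n = 0.41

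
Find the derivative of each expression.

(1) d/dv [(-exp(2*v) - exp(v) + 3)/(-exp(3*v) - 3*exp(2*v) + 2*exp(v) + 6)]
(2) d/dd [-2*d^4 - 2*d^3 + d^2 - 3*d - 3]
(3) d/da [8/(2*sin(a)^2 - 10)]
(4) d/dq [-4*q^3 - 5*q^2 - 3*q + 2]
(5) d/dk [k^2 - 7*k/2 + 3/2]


(1) = (-exp(4*v) - 2*exp(3*v) + 4*exp(2*v) + 6*exp(v) - 12)*exp(v)/(exp(6*v) + 6*exp(5*v) + 5*exp(4*v) - 24*exp(3*v) - 32*exp(2*v) + 24*exp(v) + 36)
(2) = -8*d^3 - 6*d^2 + 2*d - 3
(3) = -16*sin(2*a)/(cos(2*a) + 9)^2
(4) = -12*q^2 - 10*q - 3
(5) = 2*k - 7/2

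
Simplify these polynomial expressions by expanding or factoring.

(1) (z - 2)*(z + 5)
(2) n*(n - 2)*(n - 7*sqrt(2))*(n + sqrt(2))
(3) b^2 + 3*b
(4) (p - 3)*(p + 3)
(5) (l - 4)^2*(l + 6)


(1) = z^2 + 3*z - 10
(2) = n^4 - 6*sqrt(2)*n^3 - 2*n^3 - 14*n^2 + 12*sqrt(2)*n^2 + 28*n
(3) = b*(b + 3)
(4) = p^2 - 9
(5) = l^3 - 2*l^2 - 32*l + 96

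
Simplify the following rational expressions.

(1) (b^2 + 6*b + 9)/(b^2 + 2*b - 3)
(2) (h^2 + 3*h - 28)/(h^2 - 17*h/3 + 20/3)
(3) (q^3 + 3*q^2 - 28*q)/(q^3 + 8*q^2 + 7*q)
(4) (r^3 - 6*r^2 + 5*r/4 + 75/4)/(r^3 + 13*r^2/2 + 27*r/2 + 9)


(1) = (b + 3)/(b - 1)
(2) = (3*h + 21)/(3*h - 5)
(3) = (q - 4)/(q + 1)
(4) = (2*r^2 - 15*r + 25)/(2*r^2 + 10*r + 12)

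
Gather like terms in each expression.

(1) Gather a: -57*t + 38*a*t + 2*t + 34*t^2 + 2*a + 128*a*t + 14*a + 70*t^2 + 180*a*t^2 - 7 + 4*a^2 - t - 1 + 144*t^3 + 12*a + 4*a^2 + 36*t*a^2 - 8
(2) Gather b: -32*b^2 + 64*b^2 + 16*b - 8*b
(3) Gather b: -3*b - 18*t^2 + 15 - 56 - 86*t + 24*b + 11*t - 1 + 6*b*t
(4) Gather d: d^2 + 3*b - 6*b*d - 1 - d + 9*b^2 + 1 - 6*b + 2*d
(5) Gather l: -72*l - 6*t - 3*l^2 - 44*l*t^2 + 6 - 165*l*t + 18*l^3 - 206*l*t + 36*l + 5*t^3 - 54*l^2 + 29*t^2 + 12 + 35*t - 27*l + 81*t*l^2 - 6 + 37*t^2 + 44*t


(1) = a^2*(36*t + 8) + a*(180*t^2 + 166*t + 28) + 144*t^3 + 104*t^2 - 56*t - 16
(2) = 32*b^2 + 8*b
(3) = b*(6*t + 21) - 18*t^2 - 75*t - 42
(4) = 9*b^2 - 3*b + d^2 + d*(1 - 6*b)
(5) = 18*l^3 + l^2*(81*t - 57) + l*(-44*t^2 - 371*t - 63) + 5*t^3 + 66*t^2 + 73*t + 12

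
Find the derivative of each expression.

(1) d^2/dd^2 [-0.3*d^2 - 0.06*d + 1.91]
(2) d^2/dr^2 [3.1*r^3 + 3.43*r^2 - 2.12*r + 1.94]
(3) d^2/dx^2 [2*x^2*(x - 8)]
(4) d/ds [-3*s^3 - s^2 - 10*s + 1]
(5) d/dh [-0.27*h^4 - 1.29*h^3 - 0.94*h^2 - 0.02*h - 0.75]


(1) = -0.600000000000000
(2) = 18.6*r + 6.86
(3) = 12*x - 32
(4) = -9*s^2 - 2*s - 10
(5) = -1.08*h^3 - 3.87*h^2 - 1.88*h - 0.02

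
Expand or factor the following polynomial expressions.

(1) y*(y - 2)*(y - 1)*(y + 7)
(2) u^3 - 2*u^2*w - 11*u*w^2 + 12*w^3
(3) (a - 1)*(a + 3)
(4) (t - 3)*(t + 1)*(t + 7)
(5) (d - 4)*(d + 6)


(1) = y^4 + 4*y^3 - 19*y^2 + 14*y
(2) = (u - 4*w)*(u - w)*(u + 3*w)
(3) = a^2 + 2*a - 3
(4) = t^3 + 5*t^2 - 17*t - 21
(5) = d^2 + 2*d - 24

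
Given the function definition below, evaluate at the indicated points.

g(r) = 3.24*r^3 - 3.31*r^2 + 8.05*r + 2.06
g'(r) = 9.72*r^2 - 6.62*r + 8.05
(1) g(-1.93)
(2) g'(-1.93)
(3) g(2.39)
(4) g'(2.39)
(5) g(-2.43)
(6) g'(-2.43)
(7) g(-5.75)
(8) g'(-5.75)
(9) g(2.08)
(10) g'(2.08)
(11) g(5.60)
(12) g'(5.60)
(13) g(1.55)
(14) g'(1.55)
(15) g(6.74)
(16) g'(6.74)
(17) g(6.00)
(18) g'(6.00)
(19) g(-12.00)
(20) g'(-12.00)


(1) = -49.10
(2) = 57.03
(3) = 46.62
(4) = 47.75
(5) = -83.54
(6) = 81.53
(7) = -769.62
(8) = 367.48
(9) = 33.64
(10) = 36.33
(11) = 512.33
(12) = 275.80
(13) = 18.65
(14) = 21.14
(15) = 897.98
(16) = 404.99
(17) = 631.04
(18) = 318.25
(19) = -6169.90
(20) = 1487.17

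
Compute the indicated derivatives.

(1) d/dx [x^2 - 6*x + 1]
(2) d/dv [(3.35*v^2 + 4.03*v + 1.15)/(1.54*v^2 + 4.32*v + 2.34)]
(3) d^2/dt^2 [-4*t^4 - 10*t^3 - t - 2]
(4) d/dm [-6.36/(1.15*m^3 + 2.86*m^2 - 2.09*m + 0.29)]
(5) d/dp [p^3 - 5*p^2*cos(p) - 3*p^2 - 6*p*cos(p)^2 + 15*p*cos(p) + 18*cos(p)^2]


(1) = 2*x - 6
(2) = (8.2658*v^2 + 12.136*v + 4.4622)/(2.3716*v^4 + 13.3056*v^3 + 25.8696*v^2 + 20.2176*v + 5.4756)
(3) = 12*t*(-4*t - 5)
(4) = (21.942*m^2 + 36.3792*m - 13.2924)/(1.15*m^3 + 2.86*m^2 - 2.09*m + 0.29)^2
(5) = 5*p^2*sin(p) + 3*p^2 - 15*p*sin(p) + 6*p*sin(2*p) - 10*p*cos(p) - 6*p - 18*sin(2*p) - 6*cos(p)^2 + 15*cos(p)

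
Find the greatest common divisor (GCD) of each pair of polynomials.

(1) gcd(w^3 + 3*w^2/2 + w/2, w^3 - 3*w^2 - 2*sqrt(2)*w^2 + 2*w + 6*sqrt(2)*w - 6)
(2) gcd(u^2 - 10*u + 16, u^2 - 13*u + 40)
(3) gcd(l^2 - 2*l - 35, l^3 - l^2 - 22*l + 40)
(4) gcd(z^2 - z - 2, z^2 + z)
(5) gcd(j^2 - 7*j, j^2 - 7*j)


(1) = gcd(w*(w + 1/2)*(w + 1), (w - 3)*(w - sqrt(2))^2) = 1
(2) = u - 8
(3) = gcd((l - 7)*(l + 5), (l - 4)*(l - 2)*(l + 5)) = l + 5
(4) = z + 1
(5) = gcd(j*(j - 7), j*(j - 7)) = j^2 - 7*j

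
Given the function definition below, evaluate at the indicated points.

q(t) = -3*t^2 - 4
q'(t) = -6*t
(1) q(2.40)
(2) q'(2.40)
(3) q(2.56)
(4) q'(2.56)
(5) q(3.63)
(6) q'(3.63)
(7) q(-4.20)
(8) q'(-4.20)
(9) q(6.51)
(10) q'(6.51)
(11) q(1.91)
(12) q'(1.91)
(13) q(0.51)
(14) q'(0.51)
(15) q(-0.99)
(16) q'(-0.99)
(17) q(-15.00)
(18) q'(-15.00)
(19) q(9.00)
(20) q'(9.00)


(1) = -21.28
(2) = -14.40
(3) = -23.66
(4) = -15.36
(5) = -43.53
(6) = -21.78
(7) = -56.92
(8) = 25.20
(9) = -131.14
(10) = -39.06
(11) = -14.94
(12) = -11.46
(13) = -4.78
(14) = -3.06
(15) = -6.94
(16) = 5.94
(17) = -679.00
(18) = 90.00
(19) = -247.00
(20) = -54.00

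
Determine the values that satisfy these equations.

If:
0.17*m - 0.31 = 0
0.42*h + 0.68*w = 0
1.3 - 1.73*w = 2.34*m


Then:
h = 2.78
m = 1.82
w = -1.72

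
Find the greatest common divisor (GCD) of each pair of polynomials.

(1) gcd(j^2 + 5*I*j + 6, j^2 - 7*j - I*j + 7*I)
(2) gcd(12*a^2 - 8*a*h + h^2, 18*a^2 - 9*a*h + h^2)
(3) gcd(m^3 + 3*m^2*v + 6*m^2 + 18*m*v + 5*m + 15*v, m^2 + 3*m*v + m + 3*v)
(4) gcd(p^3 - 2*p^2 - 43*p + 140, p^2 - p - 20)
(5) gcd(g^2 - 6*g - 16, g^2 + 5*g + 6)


(1) = j - I
(2) = 6*a - h
(3) = m^2 + 3*m*v + m + 3*v
(4) = p - 5
(5) = g + 2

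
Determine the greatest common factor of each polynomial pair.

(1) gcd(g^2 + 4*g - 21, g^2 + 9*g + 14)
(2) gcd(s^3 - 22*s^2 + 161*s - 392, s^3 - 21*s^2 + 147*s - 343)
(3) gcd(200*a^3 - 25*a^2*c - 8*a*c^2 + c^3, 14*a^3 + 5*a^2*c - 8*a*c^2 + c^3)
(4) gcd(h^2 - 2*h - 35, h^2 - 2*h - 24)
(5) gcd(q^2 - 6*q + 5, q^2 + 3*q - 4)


(1) = g + 7
(2) = s^2 - 14*s + 49
(3) = 1
(4) = gcd((h - 7)*(h + 5), (h - 6)*(h + 4)) = 1
(5) = q - 1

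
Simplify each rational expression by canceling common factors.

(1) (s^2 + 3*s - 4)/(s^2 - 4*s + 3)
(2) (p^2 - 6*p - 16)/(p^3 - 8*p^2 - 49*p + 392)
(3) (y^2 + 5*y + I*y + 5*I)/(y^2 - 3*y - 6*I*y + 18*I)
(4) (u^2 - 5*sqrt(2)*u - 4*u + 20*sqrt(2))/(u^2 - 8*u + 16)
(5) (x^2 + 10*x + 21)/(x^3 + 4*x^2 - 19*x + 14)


(1) = (s + 4)/(s - 3)
(2) = (p + 2)/(p^2 - 49)
(3) = (y^2 + y*(5 + I) + 5*I)/(y^2 + y*(-3 - 6*I) + 18*I)
(4) = (u - 5*sqrt(2))/(u - 4)
(5) = (x + 3)/(x^2 - 3*x + 2)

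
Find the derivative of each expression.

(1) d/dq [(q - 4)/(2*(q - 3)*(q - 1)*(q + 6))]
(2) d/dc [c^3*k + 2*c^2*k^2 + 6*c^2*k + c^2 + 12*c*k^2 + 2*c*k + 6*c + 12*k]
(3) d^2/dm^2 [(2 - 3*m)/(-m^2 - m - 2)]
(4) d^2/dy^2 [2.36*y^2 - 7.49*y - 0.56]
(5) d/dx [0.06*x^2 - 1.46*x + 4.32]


(1) = (-q^3 + 5*q^2 + 8*q - 33)/(q^6 + 4*q^5 - 38*q^4 - 48*q^3 + 513*q^2 - 756*q + 324)
(2) = 3*c^2*k + 4*c*k^2 + 12*c*k + 2*c + 12*k^2 + 2*k + 6
(3) = 2*((2*m + 1)^2*(3*m - 2) - (9*m + 1)*(m^2 + m + 2))/(m^2 + m + 2)^3
(4) = 4.72000000000000
(5) = 0.12*x - 1.46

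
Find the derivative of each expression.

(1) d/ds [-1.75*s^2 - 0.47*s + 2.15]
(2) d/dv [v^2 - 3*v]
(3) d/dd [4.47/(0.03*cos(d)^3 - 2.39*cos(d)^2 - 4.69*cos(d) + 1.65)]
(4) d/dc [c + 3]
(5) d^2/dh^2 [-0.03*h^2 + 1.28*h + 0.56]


(1) = -3.5*s - 0.47
(2) = 2*v - 3
(3) = (0.4023*cos(d)^2 - 21.3666*cos(d) - 20.9643)*sin(d)/(0.03*cos(d)^3 - 2.39*cos(d)^2 - 4.69*cos(d) + 1.65)^2
(4) = 1
(5) = -0.0600000000000000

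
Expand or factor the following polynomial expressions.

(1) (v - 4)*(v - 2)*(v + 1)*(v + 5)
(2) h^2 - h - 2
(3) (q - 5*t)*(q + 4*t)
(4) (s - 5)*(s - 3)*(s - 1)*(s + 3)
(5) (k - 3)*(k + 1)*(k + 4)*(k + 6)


(1) = v^4 - 23*v^2 + 18*v + 40
(2) = (h - 2)*(h + 1)
(3) = q^2 - q*t - 20*t^2
(4) = s^4 - 6*s^3 - 4*s^2 + 54*s - 45
(5) = k^4 + 8*k^3 + k^2 - 78*k - 72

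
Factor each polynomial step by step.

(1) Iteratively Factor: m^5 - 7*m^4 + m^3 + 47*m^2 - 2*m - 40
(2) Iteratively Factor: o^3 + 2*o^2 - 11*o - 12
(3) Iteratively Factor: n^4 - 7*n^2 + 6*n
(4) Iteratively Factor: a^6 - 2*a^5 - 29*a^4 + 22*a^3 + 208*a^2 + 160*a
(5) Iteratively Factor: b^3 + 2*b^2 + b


(1) = (m + 2)*(m^4 - 9*m^3 + 19*m^2 + 9*m - 20) = (m - 1)*(m + 2)*(m^3 - 8*m^2 + 11*m + 20) = (m - 5)*(m - 1)*(m + 2)*(m^2 - 3*m - 4) = (m - 5)*(m - 1)*(m + 1)*(m + 2)*(m - 4)
(2) = (o + 1)*(o^2 + o - 12) = (o - 3)*(o + 1)*(o + 4)
(3) = (n + 3)*(n^3 - 3*n^2 + 2*n) = (n - 2)*(n + 3)*(n^2 - n) = n*(n - 2)*(n + 3)*(n - 1)
(4) = (a + 1)*(a^5 - 3*a^4 - 26*a^3 + 48*a^2 + 160*a) = (a + 1)*(a + 2)*(a^4 - 5*a^3 - 16*a^2 + 80*a) = (a + 1)*(a + 2)*(a + 4)*(a^3 - 9*a^2 + 20*a) = a*(a + 1)*(a + 2)*(a + 4)*(a^2 - 9*a + 20) = a*(a - 4)*(a + 1)*(a + 2)*(a + 4)*(a - 5)
(5) = (b)*(b^2 + 2*b + 1) = b*(b + 1)*(b + 1)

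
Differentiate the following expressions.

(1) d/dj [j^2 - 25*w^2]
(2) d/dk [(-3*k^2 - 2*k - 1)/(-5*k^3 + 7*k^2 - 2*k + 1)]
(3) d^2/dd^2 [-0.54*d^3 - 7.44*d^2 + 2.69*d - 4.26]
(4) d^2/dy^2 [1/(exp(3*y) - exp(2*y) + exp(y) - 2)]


(1) = 2*j
(2) = (-15*k^4 - 20*k^3 + 5*k^2 + 8*k - 4)/(25*k^6 - 70*k^5 + 69*k^4 - 38*k^3 + 18*k^2 - 4*k + 1)
(3) = -3.24*d - 14.88
(4) = ((-9*exp(2*y) + 4*exp(y) - 1)*(exp(3*y) - exp(2*y) + exp(y) - 2) + 2*(3*exp(2*y) - 2*exp(y) + 1)^2*exp(y))*exp(y)/(exp(3*y) - exp(2*y) + exp(y) - 2)^3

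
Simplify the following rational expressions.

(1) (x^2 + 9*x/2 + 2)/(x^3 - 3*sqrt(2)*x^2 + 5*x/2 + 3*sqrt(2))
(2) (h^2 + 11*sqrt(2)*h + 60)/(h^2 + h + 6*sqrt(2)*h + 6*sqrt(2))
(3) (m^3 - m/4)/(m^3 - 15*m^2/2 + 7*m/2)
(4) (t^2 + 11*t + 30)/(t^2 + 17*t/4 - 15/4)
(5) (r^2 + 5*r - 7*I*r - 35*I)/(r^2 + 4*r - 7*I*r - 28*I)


(1) = (4*x^2 + 18*x + 8)/(4*x^3 - 12*sqrt(2)*x^2 + 10*x + 12*sqrt(2))
(2) = (h + 5*sqrt(2))/(h + 1)
(3) = (2*m + 1)/(2*m - 14)
(4) = (4*t + 24)/(4*t - 3)
(5) = (r + 5)/(r + 4)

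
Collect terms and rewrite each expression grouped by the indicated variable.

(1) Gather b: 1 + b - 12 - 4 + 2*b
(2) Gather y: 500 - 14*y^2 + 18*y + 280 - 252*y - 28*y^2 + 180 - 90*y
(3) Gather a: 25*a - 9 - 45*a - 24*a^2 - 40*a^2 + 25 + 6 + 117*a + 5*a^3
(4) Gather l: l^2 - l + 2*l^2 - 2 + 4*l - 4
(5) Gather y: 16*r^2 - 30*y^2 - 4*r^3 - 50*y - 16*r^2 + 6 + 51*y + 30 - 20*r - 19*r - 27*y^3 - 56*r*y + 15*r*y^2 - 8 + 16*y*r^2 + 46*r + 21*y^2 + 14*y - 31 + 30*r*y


(1) = 3*b - 15
(2) = -42*y^2 - 324*y + 960
(3) = 5*a^3 - 64*a^2 + 97*a + 22
(4) = 3*l^2 + 3*l - 6
(5) = -4*r^3 + 7*r - 27*y^3 + y^2*(15*r - 9) + y*(16*r^2 - 26*r + 15) - 3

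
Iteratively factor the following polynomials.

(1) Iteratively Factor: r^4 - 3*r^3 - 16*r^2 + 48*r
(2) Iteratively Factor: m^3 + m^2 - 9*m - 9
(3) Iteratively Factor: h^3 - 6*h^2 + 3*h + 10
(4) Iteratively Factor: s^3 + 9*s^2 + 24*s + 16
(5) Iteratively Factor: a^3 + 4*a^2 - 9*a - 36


(1) = (r - 3)*(r^3 - 16*r) = (r - 3)*(r + 4)*(r^2 - 4*r) = (r - 4)*(r - 3)*(r + 4)*(r)
(2) = (m + 3)*(m^2 - 2*m - 3) = (m - 3)*(m + 3)*(m + 1)
(3) = (h - 2)*(h^2 - 4*h - 5) = (h - 2)*(h + 1)*(h - 5)
(4) = (s + 1)*(s^2 + 8*s + 16) = (s + 1)*(s + 4)*(s + 4)
(5) = (a + 3)*(a^2 + a - 12) = (a + 3)*(a + 4)*(a - 3)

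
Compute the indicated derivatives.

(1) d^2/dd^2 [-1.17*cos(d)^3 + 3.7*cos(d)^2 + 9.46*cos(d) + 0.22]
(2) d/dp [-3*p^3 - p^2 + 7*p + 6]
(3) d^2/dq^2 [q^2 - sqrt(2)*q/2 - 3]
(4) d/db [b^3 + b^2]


(1) = -8.5825*cos(d) - 7.4*cos(2*d) + 2.6325*cos(3*d)
(2) = -9*p^2 - 2*p + 7
(3) = 2
(4) = b*(3*b + 2)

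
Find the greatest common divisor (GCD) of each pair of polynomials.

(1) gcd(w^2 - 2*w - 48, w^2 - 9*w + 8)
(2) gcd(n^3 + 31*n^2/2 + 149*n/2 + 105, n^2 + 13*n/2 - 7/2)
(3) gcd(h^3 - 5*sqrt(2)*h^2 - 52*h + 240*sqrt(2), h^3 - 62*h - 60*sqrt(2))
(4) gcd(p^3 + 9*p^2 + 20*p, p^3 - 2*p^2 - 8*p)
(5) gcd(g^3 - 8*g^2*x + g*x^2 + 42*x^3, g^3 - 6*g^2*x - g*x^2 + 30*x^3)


(1) = gcd((w - 8)*(w + 6), (w - 8)*(w - 1)) = w - 8
(2) = n + 7
(3) = h^2 - sqrt(2)*h - 60
(4) = p
(5) = gcd((g - 7*x)*(g - 3*x)*(g + 2*x), (g - 5*x)*(g - 3*x)*(g + 2*x)) = -g^2 + g*x + 6*x^2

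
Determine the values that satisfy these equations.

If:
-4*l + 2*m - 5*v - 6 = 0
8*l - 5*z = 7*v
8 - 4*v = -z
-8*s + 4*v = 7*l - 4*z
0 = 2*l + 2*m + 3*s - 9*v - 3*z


Then:
l = -1168/185
m = -53/5
s = 102/185
v = -72/185
z = -1768/185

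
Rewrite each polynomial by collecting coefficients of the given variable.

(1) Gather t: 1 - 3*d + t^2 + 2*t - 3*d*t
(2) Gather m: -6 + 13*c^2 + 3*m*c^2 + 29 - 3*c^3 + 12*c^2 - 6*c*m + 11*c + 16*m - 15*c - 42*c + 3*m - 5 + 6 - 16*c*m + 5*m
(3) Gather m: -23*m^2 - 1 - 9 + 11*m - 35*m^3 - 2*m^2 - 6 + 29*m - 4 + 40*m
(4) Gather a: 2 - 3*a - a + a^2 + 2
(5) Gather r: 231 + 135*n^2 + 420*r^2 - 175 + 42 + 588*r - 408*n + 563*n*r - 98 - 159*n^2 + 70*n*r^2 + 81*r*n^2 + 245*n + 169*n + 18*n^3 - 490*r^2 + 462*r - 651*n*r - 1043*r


(1) = -3*d + t^2 + t*(2 - 3*d) + 1
(2) = -3*c^3 + 25*c^2 - 46*c + m*(3*c^2 - 22*c + 24) + 24
(3) = -35*m^3 - 25*m^2 + 80*m - 20
(4) = a^2 - 4*a + 4
(5) = 18*n^3 - 24*n^2 + 6*n + r^2*(70*n - 70) + r*(81*n^2 - 88*n + 7)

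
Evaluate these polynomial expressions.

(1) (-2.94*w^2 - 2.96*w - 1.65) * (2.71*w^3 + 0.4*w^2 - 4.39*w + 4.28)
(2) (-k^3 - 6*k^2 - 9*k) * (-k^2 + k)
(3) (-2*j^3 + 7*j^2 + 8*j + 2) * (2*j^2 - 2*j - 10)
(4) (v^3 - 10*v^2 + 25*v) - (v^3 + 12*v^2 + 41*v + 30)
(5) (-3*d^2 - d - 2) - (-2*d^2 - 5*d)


(1) = -7.9674*w^5 - 9.1976*w^4 + 7.2511*w^3 - 0.2488*w^2 - 5.4253*w - 7.062
(2) = k^5 + 5*k^4 + 3*k^3 - 9*k^2
(3) = -4*j^5 + 18*j^4 + 22*j^3 - 82*j^2 - 84*j - 20
(4) = -22*v^2 - 16*v - 30
(5) = -d^2 + 4*d - 2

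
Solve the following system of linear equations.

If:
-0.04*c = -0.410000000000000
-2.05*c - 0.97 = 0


Then:
No Solution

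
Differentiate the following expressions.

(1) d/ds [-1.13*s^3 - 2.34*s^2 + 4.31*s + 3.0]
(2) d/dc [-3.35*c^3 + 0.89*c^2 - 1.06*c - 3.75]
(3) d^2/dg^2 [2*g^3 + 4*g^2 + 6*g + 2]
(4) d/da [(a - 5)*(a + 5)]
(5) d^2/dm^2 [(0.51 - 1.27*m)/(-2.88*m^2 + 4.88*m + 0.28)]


(1) = -3.39*s^2 - 4.68*s + 4.31
(2) = -10.05*c^2 + 1.78*c - 1.06
(3) = 12*g + 8
(4) = 2*a
(5) = ((15.3328 - 21.9456*m)*(-2.88*m^2 + 4.88*m + 0.28) - (1.27*m - 0.51)*(5.76*m - 4.88)*(11.52*m - 9.76))/(-2.88*m^2 + 4.88*m + 0.28)^3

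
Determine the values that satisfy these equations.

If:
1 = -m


Then:
m = -1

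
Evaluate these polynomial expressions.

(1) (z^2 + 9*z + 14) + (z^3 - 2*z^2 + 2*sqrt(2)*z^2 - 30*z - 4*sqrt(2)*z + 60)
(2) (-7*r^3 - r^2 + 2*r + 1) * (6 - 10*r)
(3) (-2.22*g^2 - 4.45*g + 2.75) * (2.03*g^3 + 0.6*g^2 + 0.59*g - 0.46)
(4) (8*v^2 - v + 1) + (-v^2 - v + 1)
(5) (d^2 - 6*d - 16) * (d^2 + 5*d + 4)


(1) = z^3 - z^2 + 2*sqrt(2)*z^2 - 21*z - 4*sqrt(2)*z + 74
(2) = 70*r^4 - 32*r^3 - 26*r^2 + 2*r + 6
(3) = -4.5066*g^5 - 10.3655*g^4 + 1.6027*g^3 + 0.0457*g^2 + 3.6695*g - 1.265
(4) = 7*v^2 - 2*v + 2
(5) = d^4 - d^3 - 42*d^2 - 104*d - 64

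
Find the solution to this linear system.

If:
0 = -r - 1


Then:
r = -1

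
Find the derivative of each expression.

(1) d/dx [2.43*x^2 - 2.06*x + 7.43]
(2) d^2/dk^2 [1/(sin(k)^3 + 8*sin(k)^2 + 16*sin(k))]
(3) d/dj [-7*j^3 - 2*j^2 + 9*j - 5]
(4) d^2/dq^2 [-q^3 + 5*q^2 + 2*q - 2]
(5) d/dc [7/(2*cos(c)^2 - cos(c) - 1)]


(1) = 4.86*x - 2.06
(2) = (-9*sin(k) - 16 - 4/sin(k) + 32/sin(k)^2 + 32/sin(k)^3)/(sin(k) + 4)^4
(3) = -21*j^2 - 4*j + 9
(4) = 10 - 6*q
(5) = 7*(4*cos(c) - 1)*sin(c)/(cos(c) - cos(2*c))^2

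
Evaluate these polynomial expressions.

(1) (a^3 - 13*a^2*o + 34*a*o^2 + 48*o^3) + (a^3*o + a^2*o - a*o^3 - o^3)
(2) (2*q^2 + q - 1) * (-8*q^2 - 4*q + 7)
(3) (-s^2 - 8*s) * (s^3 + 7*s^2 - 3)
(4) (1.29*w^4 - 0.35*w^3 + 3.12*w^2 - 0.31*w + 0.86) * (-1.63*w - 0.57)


(1) = a^3*o + a^3 - 12*a^2*o - a*o^3 + 34*a*o^2 + 47*o^3
(2) = -16*q^4 - 16*q^3 + 18*q^2 + 11*q - 7
(3) = -s^5 - 15*s^4 - 56*s^3 + 3*s^2 + 24*s
(4) = -2.1027*w^5 - 0.1648*w^4 - 4.8861*w^3 - 1.2731*w^2 - 1.2251*w - 0.4902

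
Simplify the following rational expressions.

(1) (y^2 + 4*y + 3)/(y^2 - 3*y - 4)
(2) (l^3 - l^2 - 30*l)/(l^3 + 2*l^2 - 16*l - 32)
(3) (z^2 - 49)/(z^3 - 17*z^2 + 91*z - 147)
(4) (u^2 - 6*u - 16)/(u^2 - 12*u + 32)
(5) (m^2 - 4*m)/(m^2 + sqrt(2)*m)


(1) = (y + 3)/(y - 4)
(2) = (l^3 - l^2 - 30*l)/(l^3 + 2*l^2 - 16*l - 32)
(3) = (z + 7)/(z^2 - 10*z + 21)
(4) = (u + 2)/(u - 4)
(5) = (m - 4)/(m + sqrt(2))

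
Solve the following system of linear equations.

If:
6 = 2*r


Then:
r = 3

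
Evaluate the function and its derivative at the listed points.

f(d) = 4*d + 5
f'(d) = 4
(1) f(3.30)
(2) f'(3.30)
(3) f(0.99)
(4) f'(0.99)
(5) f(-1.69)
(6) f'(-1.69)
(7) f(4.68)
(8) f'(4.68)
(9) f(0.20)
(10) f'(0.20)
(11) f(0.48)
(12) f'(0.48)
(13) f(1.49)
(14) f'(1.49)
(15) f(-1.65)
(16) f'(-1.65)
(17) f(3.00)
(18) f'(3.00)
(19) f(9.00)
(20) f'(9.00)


(1) = 18.20
(2) = 4.00
(3) = 8.96
(4) = 4.00
(5) = -1.76
(6) = 4.00
(7) = 23.72
(8) = 4.00
(9) = 5.80
(10) = 4.00
(11) = 6.92
(12) = 4.00
(13) = 10.96
(14) = 4.00
(15) = -1.60
(16) = 4.00
(17) = 17.00
(18) = 4.00
(19) = 41.00
(20) = 4.00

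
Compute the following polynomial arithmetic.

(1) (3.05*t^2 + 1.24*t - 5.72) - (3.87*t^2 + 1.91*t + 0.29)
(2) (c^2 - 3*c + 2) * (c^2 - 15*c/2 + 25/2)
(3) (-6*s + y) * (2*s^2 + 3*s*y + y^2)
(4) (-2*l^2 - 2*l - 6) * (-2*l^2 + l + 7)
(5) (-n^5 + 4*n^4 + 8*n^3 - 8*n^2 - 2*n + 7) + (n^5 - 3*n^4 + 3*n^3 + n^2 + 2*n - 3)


(1) = -0.82*t^2 - 0.67*t - 6.01
(2) = c^4 - 21*c^3/2 + 37*c^2 - 105*c/2 + 25
(3) = -12*s^3 - 16*s^2*y - 3*s*y^2 + y^3
(4) = 4*l^4 + 2*l^3 - 4*l^2 - 20*l - 42
(5) = n^4 + 11*n^3 - 7*n^2 + 4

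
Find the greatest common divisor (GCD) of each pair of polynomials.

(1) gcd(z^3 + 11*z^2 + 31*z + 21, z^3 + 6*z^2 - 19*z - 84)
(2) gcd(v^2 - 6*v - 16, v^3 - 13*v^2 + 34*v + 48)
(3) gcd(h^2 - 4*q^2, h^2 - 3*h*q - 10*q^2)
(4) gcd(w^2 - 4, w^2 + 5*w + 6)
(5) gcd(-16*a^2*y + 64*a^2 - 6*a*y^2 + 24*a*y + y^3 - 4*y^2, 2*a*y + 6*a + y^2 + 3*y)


(1) = z^2 + 10*z + 21
(2) = gcd((v - 8)*(v + 2), (v - 8)*(v - 6)*(v + 1)) = v - 8
(3) = gcd((h - 2*q)*(h + 2*q), (h - 5*q)*(h + 2*q)) = h + 2*q
(4) = gcd((w - 2)*(w + 2), (w + 2)*(w + 3)) = w + 2
(5) = gcd((-8*a + y)*(2*a + y)*(y - 4), (2*a + y)*(y + 3)) = 2*a + y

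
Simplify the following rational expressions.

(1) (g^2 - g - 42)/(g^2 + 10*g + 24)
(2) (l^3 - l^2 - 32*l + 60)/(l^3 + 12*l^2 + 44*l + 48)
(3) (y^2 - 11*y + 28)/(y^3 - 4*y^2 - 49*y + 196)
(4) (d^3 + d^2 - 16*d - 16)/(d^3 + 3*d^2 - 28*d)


(1) = (g - 7)/(g + 4)
(2) = (l^2 - 7*l + 10)/(l^2 + 6*l + 8)
(3) = 1/(y + 7)
(4) = (d^2 + 5*d + 4)/(d^2 + 7*d)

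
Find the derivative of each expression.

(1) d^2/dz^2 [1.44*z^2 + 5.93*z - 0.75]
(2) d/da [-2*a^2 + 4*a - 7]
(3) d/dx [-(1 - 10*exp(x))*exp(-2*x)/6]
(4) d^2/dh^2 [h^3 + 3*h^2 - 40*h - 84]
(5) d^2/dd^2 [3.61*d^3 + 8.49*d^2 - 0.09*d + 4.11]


(1) = 2.88000000000000
(2) = 4 - 4*a
(3) = (1 - 5*exp(x))*exp(-2*x)/3
(4) = 6*h + 6
(5) = 21.66*d + 16.98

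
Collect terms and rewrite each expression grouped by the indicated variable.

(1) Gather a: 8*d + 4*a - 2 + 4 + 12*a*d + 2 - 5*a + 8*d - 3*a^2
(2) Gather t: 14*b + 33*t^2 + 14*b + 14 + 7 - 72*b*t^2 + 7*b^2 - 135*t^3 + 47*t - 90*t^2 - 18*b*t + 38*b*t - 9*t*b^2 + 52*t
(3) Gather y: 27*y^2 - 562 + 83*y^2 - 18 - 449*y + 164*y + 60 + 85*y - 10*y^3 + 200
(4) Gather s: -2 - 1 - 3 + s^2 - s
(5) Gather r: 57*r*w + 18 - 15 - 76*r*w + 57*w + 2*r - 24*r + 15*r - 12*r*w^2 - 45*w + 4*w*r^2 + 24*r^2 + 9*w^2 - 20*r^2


(1) = -3*a^2 + a*(12*d - 1) + 16*d + 4
(2) = 7*b^2 + 28*b - 135*t^3 + t^2*(-72*b - 57) + t*(-9*b^2 + 20*b + 99) + 21
(3) = -10*y^3 + 110*y^2 - 200*y - 320
(4) = s^2 - s - 6
(5) = r^2*(4*w + 4) + r*(-12*w^2 - 19*w - 7) + 9*w^2 + 12*w + 3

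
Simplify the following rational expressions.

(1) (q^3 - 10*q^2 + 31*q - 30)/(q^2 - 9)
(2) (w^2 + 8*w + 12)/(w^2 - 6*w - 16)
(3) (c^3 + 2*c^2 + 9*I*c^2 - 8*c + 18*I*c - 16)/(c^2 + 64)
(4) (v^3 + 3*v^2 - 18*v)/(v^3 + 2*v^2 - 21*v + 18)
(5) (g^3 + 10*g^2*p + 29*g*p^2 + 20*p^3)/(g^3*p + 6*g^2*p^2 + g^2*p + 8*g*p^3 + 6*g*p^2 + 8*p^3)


(1) = (q^2 - 7*q + 10)/(q + 3)
(2) = (w + 6)/(w - 8)
(3) = (c^2 + c*(2 + I) + 2*I)/(c - 8*I)
(4) = v/(v - 1)
(5) = (g^2 + 6*g*p + 5*p^2)/(g^2*p + 2*g*p^2 + g*p + 2*p^2)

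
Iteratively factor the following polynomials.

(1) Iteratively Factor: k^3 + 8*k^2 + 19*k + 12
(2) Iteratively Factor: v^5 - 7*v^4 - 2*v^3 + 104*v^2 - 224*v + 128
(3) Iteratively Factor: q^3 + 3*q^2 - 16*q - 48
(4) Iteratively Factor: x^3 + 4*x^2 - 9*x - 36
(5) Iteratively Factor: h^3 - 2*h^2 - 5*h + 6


(1) = (k + 3)*(k^2 + 5*k + 4) = (k + 1)*(k + 3)*(k + 4)
(2) = (v - 2)*(v^4 - 5*v^3 - 12*v^2 + 80*v - 64) = (v - 2)*(v + 4)*(v^3 - 9*v^2 + 24*v - 16) = (v - 4)*(v - 2)*(v + 4)*(v^2 - 5*v + 4) = (v - 4)^2*(v - 2)*(v + 4)*(v - 1)
(3) = (q - 4)*(q^2 + 7*q + 12) = (q - 4)*(q + 4)*(q + 3)
(4) = (x + 4)*(x^2 - 9) = (x + 3)*(x + 4)*(x - 3)
(5) = (h - 1)*(h^2 - h - 6) = (h - 1)*(h + 2)*(h - 3)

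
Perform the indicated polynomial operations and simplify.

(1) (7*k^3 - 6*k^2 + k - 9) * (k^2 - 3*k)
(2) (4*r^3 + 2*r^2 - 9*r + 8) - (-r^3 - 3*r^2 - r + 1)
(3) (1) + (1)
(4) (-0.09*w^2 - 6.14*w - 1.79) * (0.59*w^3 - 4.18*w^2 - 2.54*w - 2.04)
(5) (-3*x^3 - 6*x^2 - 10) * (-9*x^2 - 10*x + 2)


(1) = 7*k^5 - 27*k^4 + 19*k^3 - 12*k^2 + 27*k
(2) = 5*r^3 + 5*r^2 - 8*r + 7
(3) = 2
(4) = -0.0531*w^5 - 3.2464*w^4 + 24.8377*w^3 + 23.2614*w^2 + 17.0722*w + 3.6516
(5) = 27*x^5 + 84*x^4 + 54*x^3 + 78*x^2 + 100*x - 20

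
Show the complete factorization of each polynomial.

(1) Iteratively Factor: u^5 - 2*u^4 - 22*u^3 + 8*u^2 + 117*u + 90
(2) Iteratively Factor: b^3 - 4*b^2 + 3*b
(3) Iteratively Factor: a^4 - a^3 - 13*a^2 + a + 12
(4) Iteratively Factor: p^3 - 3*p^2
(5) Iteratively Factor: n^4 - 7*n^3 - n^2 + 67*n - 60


(1) = (u + 2)*(u^4 - 4*u^3 - 14*u^2 + 36*u + 45) = (u - 3)*(u + 2)*(u^3 - u^2 - 17*u - 15) = (u - 5)*(u - 3)*(u + 2)*(u^2 + 4*u + 3) = (u - 5)*(u - 3)*(u + 1)*(u + 2)*(u + 3)
(2) = (b)*(b^2 - 4*b + 3) = b*(b - 1)*(b - 3)
(3) = (a + 3)*(a^3 - 4*a^2 - a + 4) = (a + 1)*(a + 3)*(a^2 - 5*a + 4) = (a - 4)*(a + 1)*(a + 3)*(a - 1)
(4) = (p)*(p^2 - 3*p) = p*(p - 3)*(p)
(5) = (n - 5)*(n^3 - 2*n^2 - 11*n + 12) = (n - 5)*(n - 4)*(n^2 + 2*n - 3) = (n - 5)*(n - 4)*(n - 1)*(n + 3)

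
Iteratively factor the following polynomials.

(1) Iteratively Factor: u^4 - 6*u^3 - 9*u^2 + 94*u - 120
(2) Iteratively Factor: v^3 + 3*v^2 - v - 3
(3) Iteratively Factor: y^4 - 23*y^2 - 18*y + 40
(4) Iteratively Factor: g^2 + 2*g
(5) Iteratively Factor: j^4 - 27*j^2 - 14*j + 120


(1) = (u + 4)*(u^3 - 10*u^2 + 31*u - 30) = (u - 3)*(u + 4)*(u^2 - 7*u + 10) = (u - 3)*(u - 2)*(u + 4)*(u - 5)
(2) = (v - 1)*(v^2 + 4*v + 3) = (v - 1)*(v + 3)*(v + 1)
(3) = (y - 5)*(y^3 + 5*y^2 + 2*y - 8) = (y - 5)*(y - 1)*(y^2 + 6*y + 8) = (y - 5)*(y - 1)*(y + 2)*(y + 4)
(4) = (g + 2)*(g)
(5) = (j - 5)*(j^3 + 5*j^2 - 2*j - 24) = (j - 5)*(j + 4)*(j^2 + j - 6) = (j - 5)*(j - 2)*(j + 4)*(j + 3)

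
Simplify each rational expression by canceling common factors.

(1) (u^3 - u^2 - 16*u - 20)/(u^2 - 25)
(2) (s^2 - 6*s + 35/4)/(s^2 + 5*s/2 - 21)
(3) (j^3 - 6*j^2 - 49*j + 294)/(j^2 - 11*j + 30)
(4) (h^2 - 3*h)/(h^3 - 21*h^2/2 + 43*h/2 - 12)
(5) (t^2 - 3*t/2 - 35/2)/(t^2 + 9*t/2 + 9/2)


(1) = (u^2 + 4*u + 4)/(u + 5)
(2) = (2*s - 5)/(2*s + 12)
(3) = (j^2 - 49)/(j - 5)
(4) = (2*h^2 - 6*h)/(2*h^3 - 21*h^2 + 43*h - 24)
(5) = (2*t^2 - 3*t - 35)/(2*t^2 + 9*t + 9)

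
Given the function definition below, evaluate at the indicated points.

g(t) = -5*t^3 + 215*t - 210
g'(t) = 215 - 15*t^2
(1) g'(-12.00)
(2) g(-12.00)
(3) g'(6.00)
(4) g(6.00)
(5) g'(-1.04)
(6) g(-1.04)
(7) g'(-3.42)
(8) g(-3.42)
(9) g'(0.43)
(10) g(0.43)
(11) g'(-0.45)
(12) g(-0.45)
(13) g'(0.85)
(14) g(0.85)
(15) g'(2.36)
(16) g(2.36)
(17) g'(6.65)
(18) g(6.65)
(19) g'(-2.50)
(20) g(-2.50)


(1) = -1945.00
(2) = 5850.00
(3) = -325.00
(4) = 0.00
(5) = 198.78
(6) = -427.98
(7) = 39.55
(8) = -745.29
(9) = 212.23
(10) = -117.95
(11) = 211.96
(12) = -306.29
(13) = 204.16
(14) = -30.32
(15) = 131.46
(16) = 231.68
(17) = -448.34
(18) = -250.65
(19) = 121.25
(20) = -669.38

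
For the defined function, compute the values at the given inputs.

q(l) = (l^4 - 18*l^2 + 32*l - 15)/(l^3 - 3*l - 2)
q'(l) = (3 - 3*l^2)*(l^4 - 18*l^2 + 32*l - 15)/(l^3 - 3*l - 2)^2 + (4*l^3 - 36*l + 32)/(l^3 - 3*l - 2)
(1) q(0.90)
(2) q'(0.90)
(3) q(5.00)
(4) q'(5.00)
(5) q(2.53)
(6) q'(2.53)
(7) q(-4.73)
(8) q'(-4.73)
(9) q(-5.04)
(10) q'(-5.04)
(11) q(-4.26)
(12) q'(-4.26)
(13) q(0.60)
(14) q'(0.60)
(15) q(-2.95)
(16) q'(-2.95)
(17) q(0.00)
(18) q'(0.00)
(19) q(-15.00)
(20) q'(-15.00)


(1) = 0.03
(2) = -0.64
(3) = 2.96
(4) = 1.28
(5) = -1.25
(6) = 3.94
(7) = 0.73
(8) = 2.86
(9) = -0.10
(10) = 2.53
(11) = 2.23
(12) = 3.59
(13) = 0.60
(14) = -3.46
(15) = 10.11
(16) = 10.53
(17) = 7.50
(18) = -27.25
(19) = -13.83
(20) = 1.09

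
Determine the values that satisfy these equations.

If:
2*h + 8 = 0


Then:
h = -4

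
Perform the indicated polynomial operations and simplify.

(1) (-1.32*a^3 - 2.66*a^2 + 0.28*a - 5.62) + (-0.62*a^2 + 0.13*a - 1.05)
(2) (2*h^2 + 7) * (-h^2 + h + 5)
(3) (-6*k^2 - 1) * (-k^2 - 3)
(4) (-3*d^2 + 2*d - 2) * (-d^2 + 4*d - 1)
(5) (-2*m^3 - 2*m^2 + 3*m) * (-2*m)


(1) = -1.32*a^3 - 3.28*a^2 + 0.41*a - 6.67
(2) = -2*h^4 + 2*h^3 + 3*h^2 + 7*h + 35
(3) = 6*k^4 + 19*k^2 + 3
(4) = 3*d^4 - 14*d^3 + 13*d^2 - 10*d + 2
(5) = 4*m^4 + 4*m^3 - 6*m^2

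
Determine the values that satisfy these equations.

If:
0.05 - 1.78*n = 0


Then:
n = 0.03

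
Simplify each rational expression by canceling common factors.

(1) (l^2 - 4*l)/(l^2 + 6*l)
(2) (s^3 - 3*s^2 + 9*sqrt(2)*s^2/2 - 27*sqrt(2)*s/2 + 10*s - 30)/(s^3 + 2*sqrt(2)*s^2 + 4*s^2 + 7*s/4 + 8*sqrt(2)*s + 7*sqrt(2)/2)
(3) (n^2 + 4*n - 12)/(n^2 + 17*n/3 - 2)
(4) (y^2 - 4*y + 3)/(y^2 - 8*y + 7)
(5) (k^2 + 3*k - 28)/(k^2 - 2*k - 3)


(1) = (l - 4)/(l + 6)
(2) = (8*s^2 + s*(-24 + 20*sqrt(2)) - 60*sqrt(2))/(8*s^2 + 32*s + 14)
(3) = (3*n - 6)/(3*n - 1)
(4) = (y - 3)/(y - 7)
(5) = (k^2 + 3*k - 28)/(k^2 - 2*k - 3)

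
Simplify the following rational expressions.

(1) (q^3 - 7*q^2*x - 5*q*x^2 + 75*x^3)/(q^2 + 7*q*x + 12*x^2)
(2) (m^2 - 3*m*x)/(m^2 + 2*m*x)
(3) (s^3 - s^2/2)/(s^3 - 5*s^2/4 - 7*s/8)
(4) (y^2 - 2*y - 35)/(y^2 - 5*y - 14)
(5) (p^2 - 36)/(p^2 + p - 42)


(1) = (q^2 - 10*q*x + 25*x^2)/(q + 4*x)
(2) = (m - 3*x)/(m + 2*x)
(3) = (8*s^2 - 4*s)/(8*s^2 - 10*s - 7)
(4) = (y + 5)/(y + 2)
(5) = (p + 6)/(p + 7)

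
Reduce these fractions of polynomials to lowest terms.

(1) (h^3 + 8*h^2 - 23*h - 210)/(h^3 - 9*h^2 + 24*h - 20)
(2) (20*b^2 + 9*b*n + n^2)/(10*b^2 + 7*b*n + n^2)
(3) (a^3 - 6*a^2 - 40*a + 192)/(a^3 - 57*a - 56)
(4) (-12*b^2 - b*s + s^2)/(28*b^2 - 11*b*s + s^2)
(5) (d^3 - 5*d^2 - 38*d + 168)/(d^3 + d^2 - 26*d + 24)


(1) = (h^2 + 13*h + 42)/(h^2 - 4*h + 4)
(2) = (4*b + n)/(2*b + n)
(3) = (a^2 + 2*a - 24)/(a^2 + 8*a + 7)
(4) = (3*b + s)/(-7*b + s)
(5) = (d - 7)/(d - 1)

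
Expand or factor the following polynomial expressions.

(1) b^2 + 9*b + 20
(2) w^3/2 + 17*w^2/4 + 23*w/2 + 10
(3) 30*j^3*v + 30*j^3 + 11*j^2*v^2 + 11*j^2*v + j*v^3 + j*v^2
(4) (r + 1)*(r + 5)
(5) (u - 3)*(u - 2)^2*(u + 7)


(1) = (b + 4)*(b + 5)
(2) = (w/2 + 1)*(w + 5/2)*(w + 4)
(3) = (5*j + v)*(6*j + v)*(j*v + j)
(4) = r^2 + 6*r + 5
(5) = u^4 - 33*u^2 + 100*u - 84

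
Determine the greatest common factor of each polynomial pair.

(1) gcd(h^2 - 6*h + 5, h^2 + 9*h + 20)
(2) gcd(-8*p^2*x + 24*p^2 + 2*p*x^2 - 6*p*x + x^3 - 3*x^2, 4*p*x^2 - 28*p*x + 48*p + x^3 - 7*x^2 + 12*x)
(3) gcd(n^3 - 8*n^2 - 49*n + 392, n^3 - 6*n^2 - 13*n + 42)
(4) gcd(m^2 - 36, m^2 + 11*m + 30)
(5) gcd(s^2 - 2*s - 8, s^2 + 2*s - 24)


(1) = 1
(2) = gcd((-2*p + x)*(4*p + x)*(x - 3), (4*p + x)*(x - 4)*(x - 3)) = 4*p*x - 12*p + x^2 - 3*x
(3) = gcd((n - 8)*(n - 7)*(n + 7), (n - 7)*(n - 2)*(n + 3)) = n - 7
(4) = gcd((m - 6)*(m + 6), (m + 5)*(m + 6)) = m + 6
(5) = s - 4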